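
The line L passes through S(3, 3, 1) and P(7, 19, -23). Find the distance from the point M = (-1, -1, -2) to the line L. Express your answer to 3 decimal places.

6.397

A direction vector for L is P − S = (4, 16, -24).
Taking (3, 3, 1) on L with direction v = (4, 16, -24): w = M − (3, 3, 1) = (-4, -4, -3), and w × v = (144, -108, -48).
Distance = |w × v| / |v| = √34704 / √848 ≈ 6.397.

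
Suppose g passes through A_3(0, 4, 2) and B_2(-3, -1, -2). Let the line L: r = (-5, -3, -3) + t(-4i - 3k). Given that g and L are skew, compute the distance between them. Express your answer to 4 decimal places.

0.9244

A direction vector for g is B_2 − A_3 = (-3, -5, -4).
Common perpendicular direction n = (-3, -5, -4) × (-4, 0, -3) = (15, 7, -20).
With w = (-5, -3, -3) − (0, 4, 2) = (-5, -7, -5), w · n = -24.
Distance = |w · n| / |n| = |-24| / √674 ≈ 0.9244.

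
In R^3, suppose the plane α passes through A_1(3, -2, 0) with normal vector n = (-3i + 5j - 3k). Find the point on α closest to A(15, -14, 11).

α: n·r = n·A_1 gives -3x + 5y - 3z = -19.
Foot = A − λn with λ = (n·A − d)/|n|² = (-148 − (-19))/43 = -3.
Foot = (15, -14, 11) − (-3)·(-3, 5, -3) = (6, 1, 2).

(6, 1, 2)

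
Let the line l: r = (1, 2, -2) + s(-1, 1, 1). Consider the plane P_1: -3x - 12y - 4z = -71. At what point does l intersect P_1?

(-3, 6, 2)

Substitute r = (1, 2, -2) + t(-1, 1, 1) into the plane: -19 + (-13)t = -71, so t = 4.
Intersection: (1, 2, -2) + 4·(-1, 1, 1) = (-3, 6, 2).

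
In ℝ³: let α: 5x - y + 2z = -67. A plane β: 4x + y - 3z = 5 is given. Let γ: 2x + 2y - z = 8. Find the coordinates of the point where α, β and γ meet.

Solving the 3×3 linear system 5x - y + 2z = -67, 4x + y - 3z = 5, 2x + 2y - z = 8 (e.g. by elimination or Cramer's rule, determinant = 39) gives (-8, 7, -10).

(-8, 7, -10)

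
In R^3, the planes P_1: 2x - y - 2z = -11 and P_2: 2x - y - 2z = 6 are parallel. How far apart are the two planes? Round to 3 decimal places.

Same normal n = (2, -1, -2) with |n| = √9; distance = |-11 − 6| / |n| = 17/√9 ≈ 5.667.

5.667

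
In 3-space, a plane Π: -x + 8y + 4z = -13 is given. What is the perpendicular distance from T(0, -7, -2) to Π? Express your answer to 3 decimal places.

5.667

n·T − d = (-1)·(0) + (8)·(-7) + (4)·(-2) − (-13) = -51; |n| = √81.
Distance = |-51| / √81 = 51/√81 ≈ 5.667.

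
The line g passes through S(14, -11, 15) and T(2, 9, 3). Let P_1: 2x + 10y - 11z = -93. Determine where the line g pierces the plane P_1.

A direction vector for g is T − S = (-12, 20, -12).
Substitute r = (14, -11, 15) + t(-12, 20, -12) into the plane: -247 + 308t = -93, so t = 1/2.
Intersection: (14, -11, 15) + (1/2)·(-12, 20, -12) = (8, -1, 9).

(8, -1, 9)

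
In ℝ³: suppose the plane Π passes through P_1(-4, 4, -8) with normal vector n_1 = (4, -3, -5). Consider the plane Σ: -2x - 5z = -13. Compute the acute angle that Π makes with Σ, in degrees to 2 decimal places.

63.48

Π: n_1·r = n_1·P_1 gives 4x - 3y - 5z = 12.
cos θ = |n₁·n₂| / (|n₁||n₂|) = |17| / (√50 · √29).
θ = arccos(0.44644) ≈ 63.48°.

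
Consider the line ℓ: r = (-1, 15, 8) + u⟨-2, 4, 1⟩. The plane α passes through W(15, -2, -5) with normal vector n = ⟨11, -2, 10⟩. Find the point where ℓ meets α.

α: n·r = n·W gives 11x - 2y + 10z = 119.
Substitute r = (-1, 15, 8) + t(-2, 4, 1) into the plane: 39 + (-20)t = 119, so t = -4.
Intersection: (-1, 15, 8) + (-4)·(-2, 4, 1) = (7, -1, 4).

(7, -1, 4)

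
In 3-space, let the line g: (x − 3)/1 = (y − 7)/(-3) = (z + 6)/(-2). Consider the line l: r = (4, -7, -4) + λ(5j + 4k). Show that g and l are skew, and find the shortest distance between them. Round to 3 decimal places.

g has direction (1, -3, -2) through (3, 7, -6).
Common perpendicular direction n = (1, -3, -2) × (0, 5, 4) = (-2, -4, 5).
With w = (4, -7, -4) − (3, 7, -6) = (1, -14, 2), w · n = 64.
Since n ≠ 0 the lines are not parallel, and w · n = 64 ≠ 0 so they do not intersect; hence they are skew.
Distance = |w · n| / |n| = |64| / √45 ≈ 9.541.

9.541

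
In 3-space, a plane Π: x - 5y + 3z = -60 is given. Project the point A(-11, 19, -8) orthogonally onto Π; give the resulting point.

Foot = A − λn with λ = (n·A − d)/|n|² = (-130 − (-60))/35 = -2.
Foot = (-11, 19, -8) − (-2)·(1, -5, 3) = (-9, 9, -2).

(-9, 9, -2)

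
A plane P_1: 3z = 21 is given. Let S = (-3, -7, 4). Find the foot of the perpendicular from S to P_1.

Foot = S − λn with λ = (n·S − d)/|n|² = (12 − 21)/9 = -1.
Foot = (-3, -7, 4) − (-1)·(0, 0, 3) = (-3, -7, 7).

(-3, -7, 7)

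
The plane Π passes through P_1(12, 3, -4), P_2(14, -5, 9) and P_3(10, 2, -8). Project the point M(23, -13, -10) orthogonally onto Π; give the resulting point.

(8, -7, -4)

P_1P_2 = (2, -8, 13), P_1P_3 = (-2, -1, -4); a normal to Π is P_1P_2 × P_1P_3 = (45, -18, -18).
Using P_1: Π has equation 45x - 18y - 18z = 558.
Foot = M − λn with λ = (n·M − d)/|n|² = (1449 − 558)/2673 = 1/3.
Foot = (23, -13, -10) − (1/3)·(45, -18, -18) = (8, -7, -4).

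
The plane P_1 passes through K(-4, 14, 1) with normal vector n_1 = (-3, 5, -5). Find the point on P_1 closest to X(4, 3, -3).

(1, 8, -8)

P_1: n_1·r = n_1·K gives -3x + 5y - 5z = 77.
Foot = X − λn with λ = (n·X − d)/|n|² = (18 − 77)/59 = -1.
Foot = (4, 3, -3) − (-1)·(-3, 5, -5) = (1, 8, -8).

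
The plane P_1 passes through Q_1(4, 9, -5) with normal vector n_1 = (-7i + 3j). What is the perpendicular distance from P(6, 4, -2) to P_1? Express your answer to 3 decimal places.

3.808

P_1: n_1·r = n_1·Q_1 gives -7x + 3y = -1.
n·P − d = (-7)·(6) + (3)·(4) + (0)·(-2) − (-1) = -29; |n| = √58.
Distance = |-29| / √58 = 29/√58 ≈ 3.808.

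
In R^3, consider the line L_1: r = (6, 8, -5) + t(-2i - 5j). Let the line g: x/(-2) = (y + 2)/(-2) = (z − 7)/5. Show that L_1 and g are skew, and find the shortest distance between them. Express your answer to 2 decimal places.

g has direction (-2, -2, 5) through (0, -2, 7).
Common perpendicular direction n = (-2, -5, 0) × (-2, -2, 5) = (-25, 10, -6).
With w = (0, -2, 7) − (6, 8, -5) = (-6, -10, 12), w · n = -22.
Since n ≠ 0 the lines are not parallel, and w · n = -22 ≠ 0 so they do not intersect; hence they are skew.
Distance = |w · n| / |n| = |-22| / √761 ≈ 0.80.

0.80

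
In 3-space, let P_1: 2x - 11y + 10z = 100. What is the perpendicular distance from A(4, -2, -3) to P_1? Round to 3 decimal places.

6.667

n·A − d = (2)·(4) + (-11)·(-2) + (10)·(-3) − 100 = -100; |n| = √225.
Distance = |-100| / √225 = 100/√225 ≈ 6.667.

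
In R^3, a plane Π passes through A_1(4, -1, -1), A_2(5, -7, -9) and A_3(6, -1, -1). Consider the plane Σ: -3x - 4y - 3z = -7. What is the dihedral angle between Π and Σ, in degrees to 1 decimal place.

76.1

A_1A_2 = (1, -6, -8), A_1A_3 = (2, 0, 0); a normal to Π is A_1A_2 × A_1A_3 = (0, -16, 12).
Using A_1: Π has equation -16y + 12z = 4.
cos θ = |n₁·n₂| / (|n₁||n₂|) = |28| / (√400 · √34).
θ = arccos(0.24010) ≈ 76.1°.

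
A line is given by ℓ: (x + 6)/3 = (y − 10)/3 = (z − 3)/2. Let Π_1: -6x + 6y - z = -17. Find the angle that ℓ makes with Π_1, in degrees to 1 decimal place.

ℓ has direction (3, 3, 2) through (-6, 10, 3).
sin θ = |n·v| / (|n||v|) = |-2| / (√73 · √22) = 0.04991.
θ ≈ 2.9°.

2.9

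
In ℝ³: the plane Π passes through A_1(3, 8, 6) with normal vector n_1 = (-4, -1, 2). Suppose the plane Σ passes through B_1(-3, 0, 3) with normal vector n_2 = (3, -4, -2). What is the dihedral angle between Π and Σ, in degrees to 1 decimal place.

60.9

Π: n_1·r = n_1·A_1 gives -4x - y + 2z = -8.
Σ: n_2·r = n_2·B_1 gives 3x - 4y - 2z = -15.
cos θ = |n₁·n₂| / (|n₁||n₂|) = |-12| / (√21 · √29).
θ = arccos(0.48626) ≈ 60.9°.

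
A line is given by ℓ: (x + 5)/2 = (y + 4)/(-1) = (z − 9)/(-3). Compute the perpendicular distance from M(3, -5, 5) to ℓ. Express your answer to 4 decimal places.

4.5748

ℓ has direction (2, -1, -3) through (-5, -4, 9).
Taking (-5, -4, 9) on ℓ with direction v = (2, -1, -3): w = M − (-5, -4, 9) = (8, -1, -4), and w × v = (-1, 16, -6).
Distance = |w × v| / |v| = √293 / √14 ≈ 4.5748.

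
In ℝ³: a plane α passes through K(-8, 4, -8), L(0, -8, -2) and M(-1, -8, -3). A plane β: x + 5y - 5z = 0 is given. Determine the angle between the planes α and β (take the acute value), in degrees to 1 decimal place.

KL = (8, -12, 6), KM = (7, -12, 5); a normal to α is KL × KM = (12, 2, -12).
Using K: α has equation 12x + 2y - 12z = 8.
cos θ = |n₁·n₂| / (|n₁||n₂|) = |82| / (√292 · √51).
θ = arccos(0.67195) ≈ 47.8°.

47.8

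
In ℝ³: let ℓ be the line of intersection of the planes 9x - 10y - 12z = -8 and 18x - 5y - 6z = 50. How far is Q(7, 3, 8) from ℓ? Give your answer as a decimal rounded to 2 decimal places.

6.05

Direction of ℓ: (9, -10, -12) × (18, -5, -6) = (0, -162, 135).
A point on ℓ: solving the two plane equations with y = -4 gives (4, -4, 7).
Taking (4, -4, 7) on ℓ with direction v = (0, -162, 135): w = Q − (4, -4, 7) = (3, 7, 1), and w × v = (1107, -405, -486).
Distance = |w × v| / |v| = √1625670 / √44469 ≈ 6.05.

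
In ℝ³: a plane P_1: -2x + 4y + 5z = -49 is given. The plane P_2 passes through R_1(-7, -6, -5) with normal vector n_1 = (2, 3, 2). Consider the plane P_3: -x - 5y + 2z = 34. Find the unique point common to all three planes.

(-4, -8, -5)

P_2: n_1·r = n_1·R_1 gives 2x + 3y + 2z = -42.
Solving the 3×3 linear system -2x + 4y + 5z = -49, 2x + 3y + 2z = -42, -x - 5y + 2z = 34 (e.g. by elimination or Cramer's rule, determinant = -91) gives (-4, -8, -5).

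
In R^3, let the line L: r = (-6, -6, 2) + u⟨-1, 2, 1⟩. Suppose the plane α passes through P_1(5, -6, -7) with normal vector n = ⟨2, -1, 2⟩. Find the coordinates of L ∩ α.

α: n·r = n·P_1 gives 2x - y + 2z = 2.
Substitute r = (-6, -6, 2) + t(-1, 2, 1) into the plane: -2 + (-2)t = 2, so t = -2.
Intersection: (-6, -6, 2) + (-2)·(-1, 2, 1) = (-4, -10, 0).

(-4, -10, 0)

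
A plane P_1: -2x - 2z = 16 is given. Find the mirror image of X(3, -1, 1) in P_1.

(-9, -1, -11)

λ = (n·X − d)/|n|² = (-8 − 16)/8 = -3.
Reflection = X − 2λn = (3, -1, 1) − (-6)·(-2, 0, -2) = (-9, -1, -11).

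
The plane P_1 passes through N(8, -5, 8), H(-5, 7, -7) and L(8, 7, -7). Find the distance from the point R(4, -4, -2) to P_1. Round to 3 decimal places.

5.466

NH = (-13, 12, -15), NL = (0, 12, -15); a normal to P_1 is NH × NL = (0, -195, -156).
Using N: P_1 has equation -195y - 156z = -273.
n·R − d = (0)·(4) + (-195)·(-4) + (-156)·(-2) − (-273) = 1365; |n| = √62361.
Distance = |1365| / √62361 = 1365/√62361 ≈ 5.466.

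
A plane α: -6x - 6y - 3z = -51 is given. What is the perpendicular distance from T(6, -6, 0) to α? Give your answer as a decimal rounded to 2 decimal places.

5.67

n·T − d = (-6)·(6) + (-6)·(-6) + (-3)·(0) − (-51) = 51; |n| = √81.
Distance = |51| / √81 = 51/√81 ≈ 5.67.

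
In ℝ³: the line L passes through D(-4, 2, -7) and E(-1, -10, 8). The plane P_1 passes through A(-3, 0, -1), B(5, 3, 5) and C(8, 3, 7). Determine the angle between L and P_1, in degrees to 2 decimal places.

41.25

A direction vector for L is E − D = (3, -12, 15).
AB = (8, 3, 6), AC = (11, 3, 8); a normal to P_1 is AB × AC = (6, 2, -9).
Using A: P_1 has equation 6x + 2y - 9z = -9.
sin θ = |n·v| / (|n||v|) = |-141| / (√121 · √378) = 0.65930.
θ ≈ 41.25°.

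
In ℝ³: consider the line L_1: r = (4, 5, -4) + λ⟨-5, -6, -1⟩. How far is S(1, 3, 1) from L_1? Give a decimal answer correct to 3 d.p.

5.495

Taking (4, 5, -4) on L_1 with direction v = (-5, -6, -1): w = S − (4, 5, -4) = (-3, -2, 5), and w × v = (32, -28, 8).
Distance = |w × v| / |v| = √1872 / √62 ≈ 5.495.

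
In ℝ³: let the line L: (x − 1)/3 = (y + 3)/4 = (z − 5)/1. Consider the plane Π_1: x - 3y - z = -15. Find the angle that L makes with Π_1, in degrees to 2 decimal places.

36.25

L has direction (3, 4, 1) through (1, -3, 5).
sin θ = |n·v| / (|n||v|) = |-10| / (√11 · √26) = 0.59131.
θ ≈ 36.25°.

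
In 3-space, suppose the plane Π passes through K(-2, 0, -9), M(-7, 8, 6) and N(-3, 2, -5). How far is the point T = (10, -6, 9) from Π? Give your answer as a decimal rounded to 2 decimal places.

7.31

KM = (-5, 8, 15), KN = (-1, 2, 4); a normal to Π is KM × KN = (2, 5, -2).
Using K: Π has equation 2x + 5y - 2z = 14.
n·T − d = (2)·(10) + (5)·(-6) + (-2)·(9) − 14 = -42; |n| = √33.
Distance = |-42| / √33 = 42/√33 ≈ 7.31.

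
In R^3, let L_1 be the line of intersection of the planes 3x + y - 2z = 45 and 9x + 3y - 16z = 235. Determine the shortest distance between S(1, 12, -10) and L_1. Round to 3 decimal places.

3.162

Direction of L_1: (3, 1, -2) × (9, 3, -16) = (-10, 30, 0).
A point on L_1: solving the two plane equations with x = 7 gives (7, 4, -10).
Taking (7, 4, -10) on L_1 with direction v = (-10, 30, 0): w = S − (7, 4, -10) = (-6, 8, 0), and w × v = (0, 0, -100).
Distance = |w × v| / |v| = √10000 / √1000 ≈ 3.162.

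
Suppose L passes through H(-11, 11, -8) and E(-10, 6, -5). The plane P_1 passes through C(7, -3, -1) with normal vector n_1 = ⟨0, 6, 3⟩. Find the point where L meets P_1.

(-8, -4, 1)

A direction vector for L is E − H = (1, -5, 3).
P_1: n_1·r = n_1·C gives 6y + 3z = -21.
Substitute r = (-11, 11, -8) + t(1, -5, 3) into the plane: 42 + (-21)t = -21, so t = 3.
Intersection: (-11, 11, -8) + 3·(1, -5, 3) = (-8, -4, 1).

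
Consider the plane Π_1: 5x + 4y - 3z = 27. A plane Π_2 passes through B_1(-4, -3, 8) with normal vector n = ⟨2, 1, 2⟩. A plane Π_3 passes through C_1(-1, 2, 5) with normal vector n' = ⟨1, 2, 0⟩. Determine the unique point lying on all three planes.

(5, -1, -2)

Π_2: n·r = n·B_1 gives 2x + y + 2z = 5.
Π_3: n'·r = n'·C_1 gives x + 2y = 3.
Solving the 3×3 linear system 5x + 4y - 3z = 27, 2x + y + 2z = 5, x + 2y = 3 (e.g. by elimination or Cramer's rule, determinant = -21) gives (5, -1, -2).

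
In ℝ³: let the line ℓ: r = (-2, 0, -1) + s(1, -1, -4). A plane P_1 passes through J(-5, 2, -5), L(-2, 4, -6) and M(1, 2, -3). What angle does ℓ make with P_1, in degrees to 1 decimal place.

JL = (3, 2, -1), JM = (6, 0, 2); a normal to P_1 is JL × JM = (4, -12, -12).
Using J: P_1 has equation 4x - 12y - 12z = 16.
sin θ = |n·v| / (|n||v|) = |64| / (√304 · √18) = 0.86518.
θ ≈ 59.9°.

59.9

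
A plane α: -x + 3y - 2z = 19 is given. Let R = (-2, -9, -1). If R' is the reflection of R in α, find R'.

λ = (n·R − d)/|n|² = (-23 − 19)/14 = -3.
Reflection = R − 2λn = (-2, -9, -1) − (-6)·(-1, 3, -2) = (-8, 9, -13).

(-8, 9, -13)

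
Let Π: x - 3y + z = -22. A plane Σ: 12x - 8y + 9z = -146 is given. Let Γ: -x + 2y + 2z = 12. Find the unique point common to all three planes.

(-8, 4, -2)

Solving the 3×3 linear system x - 3y + z = -22, 12x - 8y + 9z = -146, -x + 2y + 2z = 12 (e.g. by elimination or Cramer's rule, determinant = 81) gives (-8, 4, -2).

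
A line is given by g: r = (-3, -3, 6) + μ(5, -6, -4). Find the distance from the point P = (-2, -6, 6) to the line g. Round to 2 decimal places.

1.77

Taking (-3, -3, 6) on g with direction v = (5, -6, -4): w = P − (-3, -3, 6) = (1, -3, 0), and w × v = (12, 4, 9).
Distance = |w × v| / |v| = √241 / √77 ≈ 1.77.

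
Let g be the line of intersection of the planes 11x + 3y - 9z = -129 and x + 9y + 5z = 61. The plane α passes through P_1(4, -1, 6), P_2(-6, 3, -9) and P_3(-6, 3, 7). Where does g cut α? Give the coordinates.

(-6, 3, 8)

Direction of g: (11, 3, -9) × (1, 9, 5) = (96, -64, 96).
A point on g: solving the two plane equations with x = -9 gives (-9, 5, 5).
P_1P_2 = (-10, 4, -15), P_1P_3 = (-10, 4, 1); a normal to α is P_1P_2 × P_1P_3 = (64, 160, 0).
Using P_1: α has equation 64x + 160y = 96.
Substitute r = (-9, 5, 5) + t(96, -64, 96) into the plane: 224 + (-4096)t = 96, so t = 1/32.
Intersection: (-9, 5, 5) + (1/32)·(96, -64, 96) = (-6, 3, 8).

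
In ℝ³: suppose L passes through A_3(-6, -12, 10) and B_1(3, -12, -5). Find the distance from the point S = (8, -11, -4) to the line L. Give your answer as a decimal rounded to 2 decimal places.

A direction vector for L is B_1 − A_3 = (9, 0, -15).
Taking (-6, -12, 10) on L with direction v = (9, 0, -15): w = S − (-6, -12, 10) = (14, 1, -14), and w × v = (-15, 84, -9).
Distance = |w × v| / |v| = √7362 / √306 ≈ 4.90.

4.90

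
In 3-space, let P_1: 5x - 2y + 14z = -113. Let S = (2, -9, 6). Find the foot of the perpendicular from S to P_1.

(-3, -7, -8)

Foot = S − λn with λ = (n·S − d)/|n|² = (112 − (-113))/225 = 1.
Foot = (2, -9, 6) − 1·(5, -2, 14) = (-3, -7, -8).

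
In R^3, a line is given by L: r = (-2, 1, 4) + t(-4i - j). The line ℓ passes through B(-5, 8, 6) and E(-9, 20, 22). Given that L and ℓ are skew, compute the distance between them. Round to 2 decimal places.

A direction vector for ℓ is E − B = (-4, 12, 16).
Common perpendicular direction n = (-4, -1, 0) × (-4, 12, 16) = (-16, 64, -52).
With w = (-5, 8, 6) − (-2, 1, 4) = (-3, 7, 2), w · n = 392.
Distance = |w · n| / |n| = |392| / √7056 ≈ 4.67.

4.67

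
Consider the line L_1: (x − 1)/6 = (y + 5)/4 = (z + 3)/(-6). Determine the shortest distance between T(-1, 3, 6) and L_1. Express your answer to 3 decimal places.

L_1 has direction (6, 4, -6) through (1, -5, -3).
Taking (1, -5, -3) on L_1 with direction v = (6, 4, -6): w = T − (1, -5, -3) = (-2, 8, 9), and w × v = (-84, 42, -56).
Distance = |w × v| / |v| = √11956 / √88 ≈ 11.656.

11.656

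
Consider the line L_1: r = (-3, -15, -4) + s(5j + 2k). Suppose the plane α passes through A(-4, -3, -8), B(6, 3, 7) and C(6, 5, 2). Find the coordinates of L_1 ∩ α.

(-3, -5, 0)

AB = (10, 6, 15), AC = (10, 8, 10); a normal to α is AB × AC = (-60, 50, 20).
Using A: α has equation -60x + 50y + 20z = -70.
Substitute r = (-3, -15, -4) + t(0, 5, 2) into the plane: -650 + 290t = -70, so t = 2.
Intersection: (-3, -15, -4) + 2·(0, 5, 2) = (-3, -5, 0).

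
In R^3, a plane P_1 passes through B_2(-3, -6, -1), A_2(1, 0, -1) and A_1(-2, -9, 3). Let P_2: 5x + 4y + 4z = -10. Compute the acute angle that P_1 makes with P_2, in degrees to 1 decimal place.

B_2A_2 = (4, 6, 0), B_2A_1 = (1, -3, 4); a normal to P_1 is B_2A_2 × B_2A_1 = (24, -16, -18).
Using B_2: P_1 has equation 24x - 16y - 18z = 42.
cos θ = |n₁·n₂| / (|n₁||n₂|) = |-16| / (√1156 · √57).
θ = arccos(0.06233) ≈ 86.4°.

86.4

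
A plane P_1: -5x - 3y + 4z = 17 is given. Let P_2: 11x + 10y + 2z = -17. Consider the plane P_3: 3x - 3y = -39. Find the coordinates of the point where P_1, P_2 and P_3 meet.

Solving the 3×3 linear system -5x - 3y + 4z = 17, 11x + 10y + 2z = -17, 3x - 3y = -39 (e.g. by elimination or Cramer's rule, determinant = -300) gives (-7, 6, 0).

(-7, 6, 0)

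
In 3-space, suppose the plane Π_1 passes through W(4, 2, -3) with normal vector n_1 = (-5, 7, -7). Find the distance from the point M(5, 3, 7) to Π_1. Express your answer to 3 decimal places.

6.131

Π_1: n_1·r = n_1·W gives -5x + 7y - 7z = 15.
n·M − d = (-5)·(5) + (7)·(3) + (-7)·(7) − 15 = -68; |n| = √123.
Distance = |-68| / √123 = 68/√123 ≈ 6.131.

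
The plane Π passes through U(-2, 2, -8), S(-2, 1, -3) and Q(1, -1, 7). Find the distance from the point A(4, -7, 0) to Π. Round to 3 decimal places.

US = (0, -1, 5), UQ = (3, -3, 15); a normal to Π is US × UQ = (0, 15, 3).
Using U: Π has equation 15y + 3z = 6.
n·A − d = (0)·(4) + (15)·(-7) + (3)·(0) − 6 = -111; |n| = √234.
Distance = |-111| / √234 = 111/√234 ≈ 7.256.

7.256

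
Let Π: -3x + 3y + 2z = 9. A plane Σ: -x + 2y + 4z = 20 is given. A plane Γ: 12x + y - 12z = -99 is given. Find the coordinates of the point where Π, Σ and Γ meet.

Solving the 3×3 linear system -3x + 3y + 2z = 9, -x + 2y + 4z = 20, 12x + y - 12z = -99 (e.g. by elimination or Cramer's rule, determinant = 142) gives (-2, -3, 6).

(-2, -3, 6)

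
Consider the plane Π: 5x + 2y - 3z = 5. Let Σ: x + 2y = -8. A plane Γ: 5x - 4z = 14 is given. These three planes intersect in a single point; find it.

(10, -9, 9)

Solving the 3×3 linear system 5x + 2y - 3z = 5, x + 2y = -8, 5x - 4z = 14 (e.g. by elimination or Cramer's rule, determinant = -2) gives (10, -9, 9).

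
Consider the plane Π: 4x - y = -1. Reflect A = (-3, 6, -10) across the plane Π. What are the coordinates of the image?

(5, 4, -10)

λ = (n·A − d)/|n|² = (-18 − (-1))/17 = -1.
Reflection = A − 2λn = (-3, 6, -10) − (-2)·(4, -1, 0) = (5, 4, -10).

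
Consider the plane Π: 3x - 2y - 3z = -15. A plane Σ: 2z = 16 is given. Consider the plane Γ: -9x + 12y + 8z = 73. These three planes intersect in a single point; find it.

Solving the 3×3 linear system 3x - 2y - 3z = -15, 2z = 16, -9x + 12y + 8z = 73 (e.g. by elimination or Cramer's rule, determinant = -36) gives (7, 6, 8).

(7, 6, 8)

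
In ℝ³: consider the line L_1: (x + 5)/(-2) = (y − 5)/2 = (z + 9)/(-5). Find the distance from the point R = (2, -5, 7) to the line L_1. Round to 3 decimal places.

L_1 has direction (-2, 2, -5) through (-5, 5, -9).
Taking (-5, 5, -9) on L_1 with direction v = (-2, 2, -5): w = R − (-5, 5, -9) = (7, -10, 16), and w × v = (18, 3, -6).
Distance = |w × v| / |v| = √369 / √33 ≈ 3.344.

3.344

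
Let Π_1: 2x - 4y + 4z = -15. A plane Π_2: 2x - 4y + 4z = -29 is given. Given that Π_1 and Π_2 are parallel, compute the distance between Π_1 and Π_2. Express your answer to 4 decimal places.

Same normal n = (2, -4, 4) with |n| = √36; distance = |-15 − (-29)| / |n| = 14/√36 ≈ 2.3333.

2.3333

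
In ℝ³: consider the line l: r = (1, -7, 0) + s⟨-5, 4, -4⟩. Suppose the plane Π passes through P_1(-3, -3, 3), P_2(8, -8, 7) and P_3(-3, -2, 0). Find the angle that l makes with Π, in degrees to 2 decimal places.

6.88

P_1P_2 = (11, -5, 4), P_1P_3 = (0, 1, -3); a normal to Π is P_1P_2 × P_1P_3 = (11, 33, 11).
Using P_1: Π has equation 11x + 33y + 11z = -99.
sin θ = |n·v| / (|n||v|) = |33| / (√1331 · √57) = 0.11981.
θ ≈ 6.88°.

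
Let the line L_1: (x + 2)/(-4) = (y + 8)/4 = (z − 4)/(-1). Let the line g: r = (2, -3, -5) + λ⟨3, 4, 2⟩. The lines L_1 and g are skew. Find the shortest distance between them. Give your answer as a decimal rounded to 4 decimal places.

L_1 has direction (-4, 4, -1) through (-2, -8, 4).
Common perpendicular direction n = (-4, 4, -1) × (3, 4, 2) = (12, 5, -28).
With w = (2, -3, -5) − (-2, -8, 4) = (4, 5, -9), w · n = 325.
Distance = |w · n| / |n| = |325| / √953 ≈ 10.5278.

10.5278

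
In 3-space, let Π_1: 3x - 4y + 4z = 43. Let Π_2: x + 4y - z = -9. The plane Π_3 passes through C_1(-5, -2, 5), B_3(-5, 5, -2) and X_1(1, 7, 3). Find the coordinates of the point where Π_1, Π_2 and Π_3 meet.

(1, 0, 10)

C_1B_3 = (0, 7, -7), C_1X_1 = (6, 9, -2); a normal to Π_3 is C_1B_3 × C_1X_1 = (49, -42, -42).
Using C_1: Π_3 has equation 49x - 42y - 42z = -371.
Solving the 3×3 linear system 3x - 4y + 4z = 43, x + 4y - z = -9, 49x - 42y - 42z = -371 (e.g. by elimination or Cramer's rule, determinant = -1554) gives (1, 0, 10).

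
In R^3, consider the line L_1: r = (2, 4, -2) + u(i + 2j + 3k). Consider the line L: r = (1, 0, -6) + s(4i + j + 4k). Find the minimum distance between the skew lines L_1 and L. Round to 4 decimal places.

0.7661

Common perpendicular direction n = (1, 2, 3) × (4, 1, 4) = (5, 8, -7).
With w = (1, 0, -6) − (2, 4, -2) = (-1, -4, -4), w · n = -9.
Distance = |w · n| / |n| = |-9| / √138 ≈ 0.7661.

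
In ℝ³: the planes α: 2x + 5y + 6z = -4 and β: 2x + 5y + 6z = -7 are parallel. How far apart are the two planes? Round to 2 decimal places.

Same normal n = (2, 5, 6) with |n| = √65; distance = |-4 − (-7)| / |n| = 3/√65 ≈ 0.37.

0.37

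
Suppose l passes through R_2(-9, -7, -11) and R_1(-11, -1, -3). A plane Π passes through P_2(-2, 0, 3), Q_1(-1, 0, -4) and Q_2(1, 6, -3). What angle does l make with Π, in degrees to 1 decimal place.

15.9

A direction vector for l is R_1 − R_2 = (-2, 6, 8).
P_2Q_1 = (1, 0, -7), P_2Q_2 = (3, 6, -6); a normal to Π is P_2Q_1 × P_2Q_2 = (42, -15, 6).
Using P_2: Π has equation 42x - 15y + 6z = -66.
sin θ = |n·v| / (|n||v|) = |-126| / (√2025 · √104) = 0.27456.
θ ≈ 15.9°.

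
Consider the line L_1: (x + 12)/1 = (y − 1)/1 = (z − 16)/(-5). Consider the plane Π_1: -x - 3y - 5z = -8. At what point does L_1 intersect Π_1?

L_1 has direction (1, 1, -5) through (-12, 1, 16).
Substitute r = (-12, 1, 16) + t(1, 1, -5) into the plane: -71 + 21t = -8, so t = 3.
Intersection: (-12, 1, 16) + 3·(1, 1, -5) = (-9, 4, 1).

(-9, 4, 1)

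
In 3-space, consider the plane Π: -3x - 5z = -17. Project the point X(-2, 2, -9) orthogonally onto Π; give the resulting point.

(4, 2, 1)

Foot = X − λn with λ = (n·X − d)/|n|² = (51 − (-17))/34 = 2.
Foot = (-2, 2, -9) − 2·(-3, 0, -5) = (4, 2, 1).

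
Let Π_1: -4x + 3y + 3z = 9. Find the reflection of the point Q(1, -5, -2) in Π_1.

(-7, 1, 4)

λ = (n·Q − d)/|n|² = (-25 − 9)/34 = -1.
Reflection = Q − 2λn = (1, -5, -2) − (-2)·(-4, 3, 3) = (-7, 1, 4).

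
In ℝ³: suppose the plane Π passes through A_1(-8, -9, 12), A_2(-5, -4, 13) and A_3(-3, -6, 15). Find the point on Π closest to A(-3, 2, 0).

(-9, 4, 8)

A_1A_2 = (3, 5, 1), A_1A_3 = (5, 3, 3); a normal to Π is A_1A_2 × A_1A_3 = (12, -4, -16).
Using A_1: Π has equation 12x - 4y - 16z = -252.
Foot = A − λn with λ = (n·A − d)/|n|² = (-44 − (-252))/416 = 1/2.
Foot = (-3, 2, 0) − (1/2)·(12, -4, -16) = (-9, 4, 8).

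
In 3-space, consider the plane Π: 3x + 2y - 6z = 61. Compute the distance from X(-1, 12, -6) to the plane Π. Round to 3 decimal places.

0.571

n·X − d = (3)·(-1) + (2)·(12) + (-6)·(-6) − 61 = -4; |n| = √49.
Distance = |-4| / √49 = 4/√49 ≈ 0.571.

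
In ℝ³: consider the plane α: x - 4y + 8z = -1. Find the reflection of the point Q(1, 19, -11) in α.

(5, 3, 21)

λ = (n·Q − d)/|n|² = (-163 − (-1))/81 = -2.
Reflection = Q − 2λn = (1, 19, -11) − (-4)·(1, -4, 8) = (5, 3, 21).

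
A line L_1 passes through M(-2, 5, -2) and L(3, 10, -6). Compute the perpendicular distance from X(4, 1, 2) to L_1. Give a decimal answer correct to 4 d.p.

A direction vector for L_1 is L − M = (5, 5, -4).
Taking (-2, 5, -2) on L_1 with direction v = (5, 5, -4): w = X − (-2, 5, -2) = (6, -4, 4), and w × v = (-4, 44, 50).
Distance = |w × v| / |v| = √4452 / √66 ≈ 8.2131.

8.2131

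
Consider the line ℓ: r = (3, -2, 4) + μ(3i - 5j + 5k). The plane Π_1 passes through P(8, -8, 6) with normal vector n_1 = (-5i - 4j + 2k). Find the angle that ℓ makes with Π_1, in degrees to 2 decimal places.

Π_1: n_1·r = n_1·P gives -5x - 4y + 2z = 4.
sin θ = |n·v| / (|n||v|) = |15| / (√45 · √59) = 0.29111.
θ ≈ 16.92°.

16.92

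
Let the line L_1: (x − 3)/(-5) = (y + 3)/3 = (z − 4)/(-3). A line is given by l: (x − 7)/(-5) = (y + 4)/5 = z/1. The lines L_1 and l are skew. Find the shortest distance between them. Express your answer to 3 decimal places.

3.205

L_1 has direction (-5, 3, -3) through (3, -3, 4).
l has direction (-5, 5, 1) through (7, -4, 0).
Common perpendicular direction n = (-5, 3, -3) × (-5, 5, 1) = (18, 20, -10).
With w = (7, -4, 0) − (3, -3, 4) = (4, -1, -4), w · n = 92.
Distance = |w · n| / |n| = |92| / √824 ≈ 3.205.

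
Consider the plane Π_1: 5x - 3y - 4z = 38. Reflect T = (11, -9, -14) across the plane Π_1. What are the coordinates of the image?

(-9, 3, 2)

λ = (n·T − d)/|n|² = (138 − 38)/50 = 2.
Reflection = T − 2λn = (11, -9, -14) − 4·(5, -3, -4) = (-9, 3, 2).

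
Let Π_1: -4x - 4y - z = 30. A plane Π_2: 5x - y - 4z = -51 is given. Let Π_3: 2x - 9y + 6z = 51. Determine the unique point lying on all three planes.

(-6, -3, 6)

Solving the 3×3 linear system -4x - 4y - z = 30, 5x - y - 4z = -51, 2x - 9y + 6z = 51 (e.g. by elimination or Cramer's rule, determinant = 363) gives (-6, -3, 6).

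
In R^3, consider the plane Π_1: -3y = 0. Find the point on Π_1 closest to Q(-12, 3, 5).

(-12, 0, 5)

Foot = Q − λn with λ = (n·Q − d)/|n|² = (-9 − 0)/9 = -1.
Foot = (-12, 3, 5) − (-1)·(0, -3, 0) = (-12, 0, 5).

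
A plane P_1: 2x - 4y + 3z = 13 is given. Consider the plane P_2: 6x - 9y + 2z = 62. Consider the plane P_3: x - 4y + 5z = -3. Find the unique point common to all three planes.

(6, -4, -5)

Solving the 3×3 linear system 2x - 4y + 3z = 13, 6x - 9y + 2z = 62, x - 4y + 5z = -3 (e.g. by elimination or Cramer's rule, determinant = -7) gives (6, -4, -5).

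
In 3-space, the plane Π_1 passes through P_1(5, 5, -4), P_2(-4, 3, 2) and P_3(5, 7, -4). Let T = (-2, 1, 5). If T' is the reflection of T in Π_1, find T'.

(-6, 1, -1)

P_1P_2 = (-9, -2, 6), P_1P_3 = (0, 2, 0); a normal to Π_1 is P_1P_2 × P_1P_3 = (-12, 0, -18).
Using P_1: Π_1 has equation -12x - 18z = 12.
λ = (n·T − d)/|n|² = (-66 − 12)/468 = -1/6.
Reflection = T − 2λn = (-2, 1, 5) − (-1/3)·(-12, 0, -18) = (-6, 1, -1).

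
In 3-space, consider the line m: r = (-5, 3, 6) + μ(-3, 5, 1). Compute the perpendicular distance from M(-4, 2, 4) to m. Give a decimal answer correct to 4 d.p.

Taking (-5, 3, 6) on m with direction v = (-3, 5, 1): w = M − (-5, 3, 6) = (1, -1, -2), and w × v = (9, 5, 2).
Distance = |w × v| / |v| = √110 / √35 ≈ 1.7728.

1.7728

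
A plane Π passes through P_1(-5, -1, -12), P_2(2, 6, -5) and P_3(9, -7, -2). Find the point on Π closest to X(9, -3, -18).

(1, -5, -8)

P_1P_2 = (7, 7, 7), P_1P_3 = (14, -6, 10); a normal to Π is P_1P_2 × P_1P_3 = (112, 28, -140).
Using P_1: Π has equation 112x + 28y - 140z = 1092.
Foot = X − λn with λ = (n·X − d)/|n|² = (3444 − 1092)/32928 = 1/14.
Foot = (9, -3, -18) − (1/14)·(112, 28, -140) = (1, -5, -8).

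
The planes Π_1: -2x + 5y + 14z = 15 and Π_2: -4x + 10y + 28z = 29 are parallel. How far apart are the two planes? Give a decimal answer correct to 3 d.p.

Rescale Π_2 by 1/2: -2x + 5y + 14z = 29/2. Then distance = |15 − (29/2)| / √225 ≈ 0.033.

0.033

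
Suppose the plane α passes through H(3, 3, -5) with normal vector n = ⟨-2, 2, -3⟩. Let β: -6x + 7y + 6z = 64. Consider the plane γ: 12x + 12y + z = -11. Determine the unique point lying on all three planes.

α: n·r = n·H gives -2x + 2y - 3z = 15.
Solving the 3×3 linear system -2x + 2y - 3z = 15, -6x + 7y + 6z = 64, 12x + 12y + z = -11 (e.g. by elimination or Cramer's rule, determinant = 754) gives (-5, 4, 1).

(-5, 4, 1)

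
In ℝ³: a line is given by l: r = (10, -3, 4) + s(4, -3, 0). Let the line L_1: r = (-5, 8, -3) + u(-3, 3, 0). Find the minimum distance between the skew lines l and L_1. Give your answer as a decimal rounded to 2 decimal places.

7.00

Common perpendicular direction n = (4, -3, 0) × (-3, 3, 0) = (0, 0, 3).
With w = (-5, 8, -3) − (10, -3, 4) = (-15, 11, -7), w · n = -21.
Distance = |w · n| / |n| = |-21| / √9 ≈ 7.00.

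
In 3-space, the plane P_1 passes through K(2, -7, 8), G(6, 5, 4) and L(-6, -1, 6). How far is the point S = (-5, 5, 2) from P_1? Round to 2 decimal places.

KG = (4, 12, -4), KL = (-8, 6, -2); a normal to P_1 is KG × KL = (0, 40, 120).
Using K: P_1 has equation 40y + 120z = 680.
n·S − d = (0)·(-5) + (40)·(5) + (120)·(2) − 680 = -240; |n| = √16000.
Distance = |-240| / √16000 = 240/√16000 ≈ 1.90.

1.90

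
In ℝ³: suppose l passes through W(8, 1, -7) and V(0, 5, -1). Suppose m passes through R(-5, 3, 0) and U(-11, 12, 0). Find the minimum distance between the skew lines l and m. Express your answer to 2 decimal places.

A direction vector for l is V − W = (-8, 4, 6).
A direction vector for m is U − R = (-6, 9, 0).
Common perpendicular direction n = (-8, 4, 6) × (-6, 9, 0) = (-54, -36, -48).
With w = (-5, 3, 0) − (8, 1, -7) = (-13, 2, 7), w · n = 294.
Distance = |w · n| / |n| = |294| / √6516 ≈ 3.64.

3.64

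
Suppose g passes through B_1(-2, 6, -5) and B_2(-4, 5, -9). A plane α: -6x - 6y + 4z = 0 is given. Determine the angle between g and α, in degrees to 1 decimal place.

2.7

A direction vector for g is B_2 − B_1 = (-2, -1, -4).
sin θ = |n·v| / (|n||v|) = |2| / (√88 · √21) = 0.04652.
θ ≈ 2.7°.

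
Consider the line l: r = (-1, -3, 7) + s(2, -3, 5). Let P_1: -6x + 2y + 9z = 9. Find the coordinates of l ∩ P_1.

Substitute r = (-1, -3, 7) + t(2, -3, 5) into the plane: 63 + 27t = 9, so t = -2.
Intersection: (-1, -3, 7) + (-2)·(2, -3, 5) = (-5, 3, -3).

(-5, 3, -3)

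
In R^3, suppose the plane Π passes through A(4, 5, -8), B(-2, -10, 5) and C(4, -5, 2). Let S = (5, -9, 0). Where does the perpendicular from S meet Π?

AB = (-6, -15, 13), AC = (0, -10, 10); a normal to Π is AB × AC = (-20, 60, 60).
Using A: Π has equation -20x + 60y + 60z = -260.
Foot = S − λn with λ = (n·S − d)/|n|² = (-640 − (-260))/7600 = -1/20.
Foot = (5, -9, 0) − (-1/20)·(-20, 60, 60) = (4, -6, 3).

(4, -6, 3)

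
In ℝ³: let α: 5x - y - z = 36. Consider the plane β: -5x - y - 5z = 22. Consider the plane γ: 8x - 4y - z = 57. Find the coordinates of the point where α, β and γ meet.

(5, -2, -9)

Solving the 3×3 linear system 5x - y - z = 36, -5x - y - 5z = 22, 8x - 4y - z = 57 (e.g. by elimination or Cramer's rule, determinant = -78) gives (5, -2, -9).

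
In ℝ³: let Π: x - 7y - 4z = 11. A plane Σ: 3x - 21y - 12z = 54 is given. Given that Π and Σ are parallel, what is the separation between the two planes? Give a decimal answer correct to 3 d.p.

0.862

Rescale Σ by 1/3: x - 7y - 4z = 18. Then distance = |11 − 18| / √66 ≈ 0.862.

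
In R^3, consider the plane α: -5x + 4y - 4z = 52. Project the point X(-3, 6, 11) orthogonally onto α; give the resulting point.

Foot = X − λn with λ = (n·X − d)/|n|² = (-5 − 52)/57 = -1.
Foot = (-3, 6, 11) − (-1)·(-5, 4, -4) = (-8, 10, 7).

(-8, 10, 7)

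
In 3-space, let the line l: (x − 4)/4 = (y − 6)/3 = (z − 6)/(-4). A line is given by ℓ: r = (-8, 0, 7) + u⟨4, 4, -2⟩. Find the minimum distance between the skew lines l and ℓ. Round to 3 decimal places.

5.068

l has direction (4, 3, -4) through (4, 6, 6).
Common perpendicular direction n = (4, 3, -4) × (4, 4, -2) = (10, -8, 4).
With w = (-8, 0, 7) − (4, 6, 6) = (-12, -6, 1), w · n = -68.
Distance = |w · n| / |n| = |-68| / √180 ≈ 5.068.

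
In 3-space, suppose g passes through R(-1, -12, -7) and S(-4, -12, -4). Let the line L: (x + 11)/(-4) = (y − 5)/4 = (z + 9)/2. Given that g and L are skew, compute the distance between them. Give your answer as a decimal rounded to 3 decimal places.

A direction vector for g is S − R = (-3, 0, 3).
L has direction (-4, 4, 2) through (-11, 5, -9).
Common perpendicular direction n = (-3, 0, 3) × (-4, 4, 2) = (-12, -6, -12).
With w = (-11, 5, -9) − (-1, -12, -7) = (-10, 17, -2), w · n = 42.
Distance = |w · n| / |n| = |42| / √324 ≈ 2.333.

2.333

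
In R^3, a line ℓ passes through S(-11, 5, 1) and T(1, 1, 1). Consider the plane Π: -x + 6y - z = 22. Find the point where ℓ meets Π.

A direction vector for ℓ is T − S = (12, -4, 0).
Substitute r = (-11, 5, 1) + t(12, -4, 0) into the plane: 40 + (-36)t = 22, so t = 1/2.
Intersection: (-11, 5, 1) + (1/2)·(12, -4, 0) = (-5, 3, 1).

(-5, 3, 1)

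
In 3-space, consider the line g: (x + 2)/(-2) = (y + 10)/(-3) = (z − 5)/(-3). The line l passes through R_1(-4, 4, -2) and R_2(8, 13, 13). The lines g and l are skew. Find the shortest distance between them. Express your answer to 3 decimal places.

g has direction (-2, -3, -3) through (-2, -10, 5).
A direction vector for l is R_2 − R_1 = (12, 9, 15).
Common perpendicular direction n = (-2, -3, -3) × (12, 9, 15) = (-18, -6, 18).
With w = (-4, 4, -2) − (-2, -10, 5) = (-2, 14, -7), w · n = -174.
Distance = |w · n| / |n| = |-174| / √684 ≈ 6.653.

6.653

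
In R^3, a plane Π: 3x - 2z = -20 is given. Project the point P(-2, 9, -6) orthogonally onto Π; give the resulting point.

(-8, 9, -2)

Foot = P − λn with λ = (n·P − d)/|n|² = (6 − (-20))/13 = 2.
Foot = (-2, 9, -6) − 2·(3, 0, -2) = (-8, 9, -2).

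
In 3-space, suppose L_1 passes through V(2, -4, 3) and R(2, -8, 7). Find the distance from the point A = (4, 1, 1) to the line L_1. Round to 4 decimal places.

2.9155

A direction vector for L_1 is R − V = (0, -4, 4).
Taking (2, -4, 3) on L_1 with direction v = (0, -4, 4): w = A − (2, -4, 3) = (2, 5, -2), and w × v = (12, -8, -8).
Distance = |w × v| / |v| = √272 / √32 ≈ 2.9155.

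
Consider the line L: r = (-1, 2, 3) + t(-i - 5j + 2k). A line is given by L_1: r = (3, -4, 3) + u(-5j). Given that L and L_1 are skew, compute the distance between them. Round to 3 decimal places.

Common perpendicular direction n = (-1, -5, 2) × (0, -5, 0) = (10, 0, 5).
With w = (3, -4, 3) − (-1, 2, 3) = (4, -6, 0), w · n = 40.
Distance = |w · n| / |n| = |40| / √125 ≈ 3.578.

3.578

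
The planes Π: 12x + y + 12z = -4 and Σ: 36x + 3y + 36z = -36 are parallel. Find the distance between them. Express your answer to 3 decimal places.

Rescale Σ by 1/3: 12x + y + 12z = -12. Then distance = |-4 − (-12)| / √289 ≈ 0.471.

0.471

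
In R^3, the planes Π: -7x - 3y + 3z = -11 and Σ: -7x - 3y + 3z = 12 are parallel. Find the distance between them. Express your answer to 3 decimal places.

Same normal n = (-7, -3, 3) with |n| = √67; distance = |-11 − 12| / |n| = 23/√67 ≈ 2.810.

2.810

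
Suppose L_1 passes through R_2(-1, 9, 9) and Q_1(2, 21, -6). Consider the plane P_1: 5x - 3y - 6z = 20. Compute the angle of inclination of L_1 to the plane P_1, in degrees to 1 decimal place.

25.1

A direction vector for L_1 is Q_1 − R_2 = (3, 12, -15).
sin θ = |n·v| / (|n||v|) = |69| / (√70 · √378) = 0.42418.
θ ≈ 25.1°.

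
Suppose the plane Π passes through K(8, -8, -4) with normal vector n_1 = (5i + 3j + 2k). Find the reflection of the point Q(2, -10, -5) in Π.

(12, -4, -1)

Π: n_1·r = n_1·K gives 5x + 3y + 2z = 8.
λ = (n·Q − d)/|n|² = (-30 − 8)/38 = -1.
Reflection = Q − 2λn = (2, -10, -5) − (-2)·(5, 3, 2) = (12, -4, -1).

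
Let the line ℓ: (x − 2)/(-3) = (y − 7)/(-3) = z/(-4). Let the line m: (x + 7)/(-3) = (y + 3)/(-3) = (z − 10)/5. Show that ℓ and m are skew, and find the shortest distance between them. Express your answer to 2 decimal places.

0.71

ℓ has direction (-3, -3, -4) through (2, 7, 0).
m has direction (-3, -3, 5) through (-7, -3, 10).
Common perpendicular direction n = (-3, -3, -4) × (-3, -3, 5) = (-27, 27, 0).
With w = (-7, -3, 10) − (2, 7, 0) = (-9, -10, 10), w · n = -27.
Since n ≠ 0 the lines are not parallel, and w · n = -27 ≠ 0 so they do not intersect; hence they are skew.
Distance = |w · n| / |n| = |-27| / √1458 ≈ 0.71.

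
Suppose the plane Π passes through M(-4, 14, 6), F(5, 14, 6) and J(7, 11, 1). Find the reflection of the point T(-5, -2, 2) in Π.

(-5, 18, -10)

MF = (9, 0, 0), MJ = (11, -3, -5); a normal to Π is MF × MJ = (0, 45, -27).
Using M: Π has equation 45y - 27z = 468.
λ = (n·T − d)/|n|² = (-144 − 468)/2754 = -2/9.
Reflection = T − 2λn = (-5, -2, 2) − (-4/9)·(0, 45, -27) = (-5, 18, -10).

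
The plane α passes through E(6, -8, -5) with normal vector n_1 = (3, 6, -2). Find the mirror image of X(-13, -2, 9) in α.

(-7, 10, 5)

α: n_1·r = n_1·E gives 3x + 6y - 2z = -20.
λ = (n·X − d)/|n|² = (-69 − (-20))/49 = -1.
Reflection = X − 2λn = (-13, -2, 9) − (-2)·(3, 6, -2) = (-7, 10, 5).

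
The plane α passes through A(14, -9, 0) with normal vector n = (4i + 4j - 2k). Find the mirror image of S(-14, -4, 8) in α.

(10, 20, -4)

α: n·r = n·A gives 4x + 4y - 2z = 20.
λ = (n·S − d)/|n|² = (-88 − 20)/36 = -3.
Reflection = S − 2λn = (-14, -4, 8) − (-6)·(4, 4, -2) = (10, 20, -4).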